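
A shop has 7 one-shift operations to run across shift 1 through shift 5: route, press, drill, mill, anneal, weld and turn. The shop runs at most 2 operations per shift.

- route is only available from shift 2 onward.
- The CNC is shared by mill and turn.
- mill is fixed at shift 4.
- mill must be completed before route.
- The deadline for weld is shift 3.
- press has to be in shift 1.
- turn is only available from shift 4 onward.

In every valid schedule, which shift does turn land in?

shift 5

turn's window is shift 4–shift 5.
mill is fixed at shift 4, and turn can't share a shift with mill.
So turn must be shift 5.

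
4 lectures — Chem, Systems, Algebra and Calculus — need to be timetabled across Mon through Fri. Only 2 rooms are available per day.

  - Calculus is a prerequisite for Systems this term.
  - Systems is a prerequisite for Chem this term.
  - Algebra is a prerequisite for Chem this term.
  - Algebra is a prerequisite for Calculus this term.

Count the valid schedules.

5

Splitting on Chem: it can be Thu (1), Fri (4). Listing each branch's schedules as (Systems, Algebra, Calculus):
Chem=Thu: (Wed,Mon,Tue) — 1.
Chem=Fri: (Wed,Mon,Tue) (Thu,Mon,Tue) (Thu,Mon,Wed) (Thu,Tue,Wed) — 4.
Summing: 1 + 4 = 5.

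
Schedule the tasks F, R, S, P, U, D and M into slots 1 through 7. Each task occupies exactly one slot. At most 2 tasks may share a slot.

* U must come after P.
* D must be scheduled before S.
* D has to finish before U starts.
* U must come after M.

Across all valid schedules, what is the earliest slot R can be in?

R at 1 is achievable: D -> 1; R -> 1; M -> 2; U -> 3; S -> 3; P -> 2; F -> 4.

1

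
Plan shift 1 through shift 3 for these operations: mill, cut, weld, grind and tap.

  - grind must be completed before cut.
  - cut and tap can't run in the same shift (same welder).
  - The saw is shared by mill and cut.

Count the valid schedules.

Splitting on mill: it can be shift 1 (18), shift 2 (12), shift 3 (6). Listing each branch's schedules as (cut, weld, grind, tap) by shift number:
mill=shift 1: (2,1,1,1) (2,1,1,3) (2,2,1,1) (2,2,1,3) (2,3,1,1) (2,3,1,3) (3,1,1,1) (3,1,1,2) (3,1,2,1) (3,1,2,2) (3,2,1,1) (3,2,1,2) (3,2,2,1) (3,2,2,2) (3,3,1,1) (3,3,1,2) (3,3,2,1) (3,3,2,2) — 18.
mill=shift 2: (3,1,1,1) (3,1,1,2) (3,1,2,1) (3,1,2,2) (3,2,1,1) (3,2,1,2) (3,2,2,1) (3,2,2,2) (3,3,1,1) (3,3,1,2) (3,3,2,1) (3,3,2,2) — 12.
mill=shift 3: (2,1,1,1) (2,1,1,3) (2,2,1,1) (2,2,1,3) (2,3,1,1) (2,3,1,3) — 6.
Summing: 18 + 12 + 6 = 36.

36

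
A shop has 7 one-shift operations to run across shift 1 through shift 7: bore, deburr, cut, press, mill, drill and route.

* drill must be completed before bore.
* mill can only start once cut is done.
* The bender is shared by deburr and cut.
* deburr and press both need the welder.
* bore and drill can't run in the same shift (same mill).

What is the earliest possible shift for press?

press at shift 1 is achievable: route=shift 1, mill=shift 2, press=shift 1, deburr=shift 2, bore=shift 2, drill=shift 1, cut=shift 1.

shift 1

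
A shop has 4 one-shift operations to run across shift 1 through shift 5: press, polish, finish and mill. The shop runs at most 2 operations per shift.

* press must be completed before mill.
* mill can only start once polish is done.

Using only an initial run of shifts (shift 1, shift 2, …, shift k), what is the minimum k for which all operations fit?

2

The precedence chain requires at least 2 distinct shifts.
With at most 2 per shift and 4 operations, at least 2 shifts are needed.
2 works (last occupied shift: shift 2): for example polish -> shift 1; press -> shift 1; mill -> shift 2; finish -> shift 2.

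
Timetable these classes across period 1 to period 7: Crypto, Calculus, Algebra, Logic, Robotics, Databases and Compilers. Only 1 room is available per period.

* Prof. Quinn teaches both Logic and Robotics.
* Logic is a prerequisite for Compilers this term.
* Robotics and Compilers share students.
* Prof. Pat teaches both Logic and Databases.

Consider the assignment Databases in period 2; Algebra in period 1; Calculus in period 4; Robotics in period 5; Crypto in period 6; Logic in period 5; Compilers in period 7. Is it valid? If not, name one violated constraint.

Logic is a prerequisite for Compilers this term — holds.
Prof. Pat teaches both Logic and Databases — holds.
Robotics and Compilers share students — holds.
Only 1 room is available per period — violated.
Prof. Quinn teaches both Logic and Robotics — violated.

Invalid. Prof. Quinn teaches both Logic and Robotics.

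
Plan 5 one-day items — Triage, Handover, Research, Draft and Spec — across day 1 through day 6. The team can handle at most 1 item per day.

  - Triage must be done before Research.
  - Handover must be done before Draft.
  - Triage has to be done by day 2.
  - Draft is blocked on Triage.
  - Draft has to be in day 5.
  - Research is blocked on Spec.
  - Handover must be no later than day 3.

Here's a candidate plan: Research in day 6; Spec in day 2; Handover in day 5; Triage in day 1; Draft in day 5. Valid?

Invalid. Handover must be no later than day 3.

Research is blocked on Spec — holds.
Handover must be no later than day 3 — violated.
Draft has to be in day 5 — holds.
Triage has to be done by day 2 — holds.
Draft is blocked on Triage — holds.
The team can handle at most 1 item per day — violated.
Handover must be done before Draft — violated.
Triage must be done before Research — holds.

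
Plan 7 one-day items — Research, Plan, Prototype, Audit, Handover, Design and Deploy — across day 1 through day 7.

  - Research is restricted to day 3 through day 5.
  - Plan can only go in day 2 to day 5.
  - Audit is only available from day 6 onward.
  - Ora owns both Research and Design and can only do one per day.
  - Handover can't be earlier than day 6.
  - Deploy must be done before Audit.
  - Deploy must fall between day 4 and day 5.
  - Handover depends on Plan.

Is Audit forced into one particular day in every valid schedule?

No

Audit can be day 6 (e.g. Prototype -> day 1, Design -> day 1, Deploy -> day 4, Handover -> day 6, Audit -> day 6, Plan -> day 2, Research -> day 3) or day 7 (e.g. Plan -> day 2; Deploy -> day 4; Research -> day 3; Handover -> day 6; Prototype -> day 1; Audit -> day 7; Design -> day 1).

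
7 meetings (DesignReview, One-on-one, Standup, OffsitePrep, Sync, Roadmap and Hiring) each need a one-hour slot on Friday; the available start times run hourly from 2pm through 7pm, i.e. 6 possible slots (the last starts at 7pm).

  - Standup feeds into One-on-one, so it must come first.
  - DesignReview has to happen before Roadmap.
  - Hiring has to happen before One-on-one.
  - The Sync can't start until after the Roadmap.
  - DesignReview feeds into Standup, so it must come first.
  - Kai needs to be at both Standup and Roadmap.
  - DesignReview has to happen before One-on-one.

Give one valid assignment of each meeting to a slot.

Hiring in 2pm, Roadmap in 4pm, Sync in 5pm, DesignReview in 2pm, One-on-one in 4pm, Standup in 3pm, OffsitePrep in 2pm

Checking: DesignReview(2pm) before Standup(3pm); DesignReview(2pm) before Roadmap(4pm); Roadmap(4pm) before Sync(5pm); Standup(3pm) before One-on-one(4pm); Hiring(2pm) before One-on-one(4pm); DesignReview(2pm) before One-on-one(4pm); Standup(3pm) != Roadmap(4pm).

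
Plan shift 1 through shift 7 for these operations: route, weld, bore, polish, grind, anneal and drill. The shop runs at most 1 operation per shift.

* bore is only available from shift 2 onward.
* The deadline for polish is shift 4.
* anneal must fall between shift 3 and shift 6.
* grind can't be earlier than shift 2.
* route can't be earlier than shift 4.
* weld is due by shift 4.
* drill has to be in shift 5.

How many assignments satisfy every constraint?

Splitting on route: it can be shift 4 (12), shift 6 (16), shift 7 (28). Listing each branch's schedules as (weld, bore, polish, grind, anneal, drill) by shift number:
route=shift 4: (1,2,3,7,6,5) (1,3,2,7,6,5) (1,6,2,7,3,5) (1,7,2,3,6,5) (1,7,2,6,3,5) (1,7,3,2,6,5) (2,3,1,7,6,5) (2,6,1,7,3,5) (2,7,1,3,6,5) (2,7,1,6,3,5) (3,2,1,7,6,5) (3,7,1,2,6,5) — 12.
route=shift 6: (1,2,3,7,4,5) (1,2,4,7,3,5) (1,3,2,7,4,5) (1,4,2,7,3,5) (1,7,2,3,4,5) (1,7,2,4,3,5) (1,7,3,2,4,5) (1,7,4,2,3,5) (2,3,1,7,4,5) (2,4,1,7,3,5) (2,7,1,3,4,5) (2,7,1,4,3,5) (3,2,1,7,4,5) (3,7,1,2,4,5) (4,2,1,7,3,5) (4,7,1,2,3,5) — 16.
route=shift 7: (1,2,3,4,6,5) (1,2,3,6,4,5) (1,2,4,3,6,5) (1,2,4,6,3,5) (1,3,2,4,6,5) (1,3,2,6,4,5) (1,3,4,2,6,5) (1,4,2,3,6,5) (1,4,2,6,3,5) (1,4,3,2,6,5) (1,6,2,3,4,5) (1,6,2,4,3,5) (1,6,3,2,4,5) (1,6,4,2,3,5) (2,3,1,4,6,5) (2,3,1,6,4,5) (2,4,1,3,6,5) (2,4,1,6,3,5) (2,6,1,3,4,5) (2,6,1,4,3,5) (3,2,1,4,6,5) (3,2,1,6,4,5) (3,4,1,2,6,5) (3,6,1,2,4,5) (4,2,1,3,6,5) (4,2,1,6,3,5) (4,3,1,2,6,5) (4,6,1,2,3,5) — 28.
Summing: 12 + 16 + 28 = 56.

56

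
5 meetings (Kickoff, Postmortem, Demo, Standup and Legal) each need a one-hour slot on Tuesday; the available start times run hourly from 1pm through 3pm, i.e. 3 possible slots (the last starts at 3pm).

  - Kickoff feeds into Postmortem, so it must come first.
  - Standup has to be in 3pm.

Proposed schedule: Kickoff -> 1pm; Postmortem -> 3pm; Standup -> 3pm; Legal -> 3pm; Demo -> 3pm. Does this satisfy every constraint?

Kickoff feeds into Postmortem, so it must come first — holds.
Standup has to be in 3pm — holds.

Yes, all constraints hold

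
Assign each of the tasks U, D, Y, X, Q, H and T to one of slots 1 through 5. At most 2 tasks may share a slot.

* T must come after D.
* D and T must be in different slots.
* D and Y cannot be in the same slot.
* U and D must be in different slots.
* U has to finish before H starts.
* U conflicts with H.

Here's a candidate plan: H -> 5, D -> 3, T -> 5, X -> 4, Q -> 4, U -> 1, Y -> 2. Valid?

T must come after D — holds.
U conflicts with H — holds.
D and Y cannot be in the same slot — holds.
U and D must be in different slots — holds.
D and T must be in different slots — holds.
U has to finish before H starts — holds.
At most 2 tasks may share a slot — holds.

Yes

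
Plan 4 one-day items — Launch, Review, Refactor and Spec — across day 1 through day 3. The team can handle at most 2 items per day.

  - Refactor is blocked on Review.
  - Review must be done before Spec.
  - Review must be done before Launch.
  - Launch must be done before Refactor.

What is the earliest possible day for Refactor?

day 3

Precedence pushes Refactor to at least day 3.
Refactor at day 3 is achievable: Refactor in day 3; Review in day 1; Launch in day 2; Spec in day 2.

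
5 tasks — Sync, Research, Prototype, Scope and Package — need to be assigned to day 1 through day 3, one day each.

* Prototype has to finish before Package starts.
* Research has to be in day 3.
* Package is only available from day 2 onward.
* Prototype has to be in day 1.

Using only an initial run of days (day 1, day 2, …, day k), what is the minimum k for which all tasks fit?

3

The precedence chain requires at least 2 distinct days.
Research can't be placed before day 3, so the schedule must run through at least day 3.
3 works (last occupied day: day 3): for example Package in day 2, Research in day 3, Scope in day 1, Sync in day 1, Prototype in day 1.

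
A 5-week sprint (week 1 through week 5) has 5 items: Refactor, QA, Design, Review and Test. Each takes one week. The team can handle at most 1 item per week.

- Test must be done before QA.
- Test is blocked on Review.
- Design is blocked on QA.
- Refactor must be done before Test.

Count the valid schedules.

Enumerating: Refactor in week 1, Test in week 3, QA in week 4, Review in week 2, Design in week 5 | Test in week 3; QA in week 4; Design in week 5; Refactor in week 2; Review in week 1.

2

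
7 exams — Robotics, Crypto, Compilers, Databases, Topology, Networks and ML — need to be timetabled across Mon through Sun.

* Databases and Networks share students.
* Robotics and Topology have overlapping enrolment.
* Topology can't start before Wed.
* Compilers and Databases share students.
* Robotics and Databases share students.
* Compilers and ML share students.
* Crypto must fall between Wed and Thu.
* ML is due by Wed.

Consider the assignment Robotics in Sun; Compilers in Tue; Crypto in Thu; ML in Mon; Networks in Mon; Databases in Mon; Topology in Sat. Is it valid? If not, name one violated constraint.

No. Databases and Networks share students is not satisfied.

Databases and Networks share students — violated.
Compilers and Databases share students — holds.
Topology can't start before Wed — holds.
Robotics and Topology have overlapping enrolment — holds.
ML is due by Wed — holds.
Robotics and Databases share students — holds.
Compilers and ML share students — holds.
Crypto must fall between Wed and Thu — holds.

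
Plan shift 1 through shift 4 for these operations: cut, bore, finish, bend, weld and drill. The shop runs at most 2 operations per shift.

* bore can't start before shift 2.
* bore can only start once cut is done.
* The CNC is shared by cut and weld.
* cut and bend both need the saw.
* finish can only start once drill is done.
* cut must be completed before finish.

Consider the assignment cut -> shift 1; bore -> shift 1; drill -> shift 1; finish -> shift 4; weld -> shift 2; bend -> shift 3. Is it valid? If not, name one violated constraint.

Invalid. bore can't start before shift 2.

finish can only start once drill is done — holds.
bore can only start once cut is done — violated.
bore can't start before shift 2 — violated.
The shop runs at most 2 operations per shift — violated.
The CNC is shared by cut and weld — holds.
cut and bend both need the saw — holds.
cut must be completed before finish — holds.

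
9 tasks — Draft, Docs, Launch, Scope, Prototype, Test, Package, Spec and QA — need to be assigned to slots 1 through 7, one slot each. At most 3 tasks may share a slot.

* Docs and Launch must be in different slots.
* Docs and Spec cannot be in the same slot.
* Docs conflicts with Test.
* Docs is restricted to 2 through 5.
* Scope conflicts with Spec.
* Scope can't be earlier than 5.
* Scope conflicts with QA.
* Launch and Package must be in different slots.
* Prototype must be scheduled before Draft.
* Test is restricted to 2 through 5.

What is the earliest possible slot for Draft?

Precedence pushes Draft to at least 2.
Draft at 2 is achievable: Scope -> 5, QA -> 3, Test -> 3, Docs -> 2, Spec -> 1, Prototype -> 1, Launch -> 1, Draft -> 2, Package -> 2.

2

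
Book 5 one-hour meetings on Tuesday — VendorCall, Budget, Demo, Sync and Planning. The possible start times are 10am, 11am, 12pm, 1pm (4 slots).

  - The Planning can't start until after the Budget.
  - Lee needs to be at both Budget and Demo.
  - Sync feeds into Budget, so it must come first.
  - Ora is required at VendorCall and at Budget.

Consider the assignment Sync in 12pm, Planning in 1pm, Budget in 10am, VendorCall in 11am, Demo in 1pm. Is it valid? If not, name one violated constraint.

No — it violates: Sync feeds into Budget, so it must come first

The Planning can't start until after the Budget — holds.
Ora is required at VendorCall and at Budget — holds.
Sync feeds into Budget, so it must come first — violated.
Lee needs to be at both Budget and Demo — holds.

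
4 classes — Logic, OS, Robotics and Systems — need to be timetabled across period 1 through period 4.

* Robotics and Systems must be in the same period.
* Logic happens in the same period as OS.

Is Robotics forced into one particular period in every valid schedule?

Robotics can be period 1 (e.g. Logic=period 1; OS=period 1; Robotics=period 1; Systems=period 1) or period 2 (e.g. OS in period 1, Robotics in period 2, Logic in period 1, Systems in period 2).

No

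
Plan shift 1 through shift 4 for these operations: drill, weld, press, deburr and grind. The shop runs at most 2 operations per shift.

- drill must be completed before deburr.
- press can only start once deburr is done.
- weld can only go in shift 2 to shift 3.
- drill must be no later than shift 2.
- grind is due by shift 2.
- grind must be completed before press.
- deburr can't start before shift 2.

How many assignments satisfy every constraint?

Splitting on drill: it can be shift 1 (10), shift 2 (3). Listing each branch's schedules as (weld, press, deburr, grind) by shift number:
drill=shift 1: (2,3,2,1) (2,4,2,1) (2,4,3,1) (2,4,3,2) (3,3,2,1) (3,3,2,2) (3,4,2,1) (3,4,2,2) (3,4,3,1) (3,4,3,2) — 10.
drill=shift 2: (2,4,3,1) (3,4,3,1) (3,4,3,2) — 3.
Summing: 10 + 3 = 13.

13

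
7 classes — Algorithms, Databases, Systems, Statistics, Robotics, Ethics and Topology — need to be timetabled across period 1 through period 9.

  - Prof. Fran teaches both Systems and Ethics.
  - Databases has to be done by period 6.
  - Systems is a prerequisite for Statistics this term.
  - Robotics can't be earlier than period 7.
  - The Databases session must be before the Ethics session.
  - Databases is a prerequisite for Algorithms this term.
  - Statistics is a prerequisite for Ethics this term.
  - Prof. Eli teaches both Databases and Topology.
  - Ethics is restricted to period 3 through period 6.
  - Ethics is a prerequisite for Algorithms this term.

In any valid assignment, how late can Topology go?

Topology at period 9 is achievable: Robotics in period 7; Systems in period 1; Algorithms in period 4; Statistics in period 2; Ethics in period 3; Topology in period 9; Databases in period 1.

period 9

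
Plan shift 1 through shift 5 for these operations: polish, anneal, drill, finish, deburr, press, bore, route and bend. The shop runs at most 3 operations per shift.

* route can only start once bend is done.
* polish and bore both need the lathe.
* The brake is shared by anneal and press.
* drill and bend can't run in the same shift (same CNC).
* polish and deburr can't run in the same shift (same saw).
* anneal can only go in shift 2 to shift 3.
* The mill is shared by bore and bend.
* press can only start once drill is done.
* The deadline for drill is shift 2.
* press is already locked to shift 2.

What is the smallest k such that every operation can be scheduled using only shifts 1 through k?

3 shifts

The precedence chain requires at least 2 distinct shifts.
With at most 3 per shift and 9 operations, at least 3 shifts are needed.
3 works (last occupied shift: shift 3): for example bend=shift 2; polish=shift 1; finish=shift 1; bore=shift 3; press=shift 2; route=shift 3; drill=shift 1; deburr=shift 2; anneal=shift 3.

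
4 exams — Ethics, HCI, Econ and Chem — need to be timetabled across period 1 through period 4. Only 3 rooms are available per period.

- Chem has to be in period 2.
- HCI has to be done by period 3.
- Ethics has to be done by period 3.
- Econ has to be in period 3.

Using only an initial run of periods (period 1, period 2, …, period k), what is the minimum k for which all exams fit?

3

With at most 3 per period and 4 exams, at least 2 periods are needed.
Econ can't be placed before period 3, so the schedule must run through at least period 3.
3 works (last occupied period: period 3): for example Chem in period 2, Ethics in period 1, HCI in period 1, Econ in period 3.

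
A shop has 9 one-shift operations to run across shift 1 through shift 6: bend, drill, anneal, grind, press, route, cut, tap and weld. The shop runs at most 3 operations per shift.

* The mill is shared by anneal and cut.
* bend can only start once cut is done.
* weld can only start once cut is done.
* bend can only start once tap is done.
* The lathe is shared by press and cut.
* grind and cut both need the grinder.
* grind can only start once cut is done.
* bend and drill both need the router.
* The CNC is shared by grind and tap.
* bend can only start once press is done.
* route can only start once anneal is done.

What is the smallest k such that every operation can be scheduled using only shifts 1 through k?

The precedence chain requires at least 2 distinct shifts.
With at most 3 per shift and 9 operations, at least 3 shifts are needed.
3 works (last occupied shift: shift 3): for example route in shift 3, drill in shift 1, weld in shift 3, anneal in shift 2, cut in shift 1, tap in shift 1, press in shift 2, bend in shift 3, grind in shift 2.

3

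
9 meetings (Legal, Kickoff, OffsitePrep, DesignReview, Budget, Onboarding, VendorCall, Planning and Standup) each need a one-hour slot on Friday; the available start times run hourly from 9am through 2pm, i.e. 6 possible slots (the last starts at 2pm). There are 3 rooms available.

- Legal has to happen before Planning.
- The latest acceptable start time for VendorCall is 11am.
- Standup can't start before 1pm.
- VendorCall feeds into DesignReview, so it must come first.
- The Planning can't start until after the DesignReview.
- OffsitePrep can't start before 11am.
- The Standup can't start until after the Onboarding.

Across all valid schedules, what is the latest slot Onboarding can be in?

Downstream work caps Onboarding at 1pm.
Onboarding at 1pm is achievable: Legal=9am, DesignReview=10am, Standup=2pm, Kickoff=9am, Onboarding=1pm, Planning=11am, VendorCall=9am, OffsitePrep=11am, Budget=10am.

1pm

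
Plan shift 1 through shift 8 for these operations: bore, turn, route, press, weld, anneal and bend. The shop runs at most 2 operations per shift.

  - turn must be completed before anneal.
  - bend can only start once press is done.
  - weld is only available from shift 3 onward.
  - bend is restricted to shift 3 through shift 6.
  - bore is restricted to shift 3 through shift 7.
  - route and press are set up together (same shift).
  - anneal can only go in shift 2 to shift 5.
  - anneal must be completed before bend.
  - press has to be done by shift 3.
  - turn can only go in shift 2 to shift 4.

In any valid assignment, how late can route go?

Route must be in the same shift as press, which can't be after shift 3, so route is at most shift 3.
route at shift 3 is achievable: weld -> shift 5, bore -> shift 4, route -> shift 3, press -> shift 3, anneal -> shift 4, turn -> shift 2, bend -> shift 5.

shift 3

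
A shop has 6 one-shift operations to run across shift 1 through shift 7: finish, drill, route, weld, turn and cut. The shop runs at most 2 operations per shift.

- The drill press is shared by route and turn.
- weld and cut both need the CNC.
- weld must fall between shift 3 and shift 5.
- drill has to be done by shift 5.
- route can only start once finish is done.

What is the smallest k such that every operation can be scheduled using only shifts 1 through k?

3

The precedence chain requires at least 2 distinct shifts.
With at most 2 per shift and 6 operations, at least 3 shifts are needed.
weld can't be placed before shift 3, so the schedule must run through at least shift 3.
3 works (last occupied shift: shift 3): for example finish in shift 1; route in shift 2; drill in shift 1; turn in shift 3; weld in shift 3; cut in shift 2.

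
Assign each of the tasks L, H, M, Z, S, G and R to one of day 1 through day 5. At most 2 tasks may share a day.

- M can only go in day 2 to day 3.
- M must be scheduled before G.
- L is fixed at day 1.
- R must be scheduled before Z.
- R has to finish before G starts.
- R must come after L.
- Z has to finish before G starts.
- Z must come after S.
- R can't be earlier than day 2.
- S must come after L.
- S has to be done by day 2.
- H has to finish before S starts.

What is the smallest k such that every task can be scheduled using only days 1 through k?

4 days

The precedence chain requires at least 4 distinct days.
With at most 2 per day and 7 tasks, at least 4 days are needed.
4 works (last occupied day: day 4): for example Z=day 3; M=day 3; G=day 4; H=day 1; S=day 2; R=day 2; L=day 1.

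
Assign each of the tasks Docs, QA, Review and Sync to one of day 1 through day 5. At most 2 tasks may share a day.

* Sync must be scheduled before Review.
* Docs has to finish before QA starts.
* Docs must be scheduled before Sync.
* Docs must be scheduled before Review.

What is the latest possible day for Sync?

day 4

Precedence pushes Sync to at least day 2; downstream work caps Sync at day 4.
Sync at day 4 is achievable: QA -> day 2; Review -> day 5; Docs -> day 1; Sync -> day 4.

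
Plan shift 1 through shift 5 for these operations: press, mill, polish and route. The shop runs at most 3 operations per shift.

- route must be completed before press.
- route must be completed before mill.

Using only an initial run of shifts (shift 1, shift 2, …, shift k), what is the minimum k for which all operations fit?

The precedence chain requires at least 2 distinct shifts.
With at most 3 per shift and 4 operations, at least 2 shifts are needed.
2 works (last occupied shift: shift 2): for example press=shift 2; mill=shift 2; route=shift 1; polish=shift 1.

2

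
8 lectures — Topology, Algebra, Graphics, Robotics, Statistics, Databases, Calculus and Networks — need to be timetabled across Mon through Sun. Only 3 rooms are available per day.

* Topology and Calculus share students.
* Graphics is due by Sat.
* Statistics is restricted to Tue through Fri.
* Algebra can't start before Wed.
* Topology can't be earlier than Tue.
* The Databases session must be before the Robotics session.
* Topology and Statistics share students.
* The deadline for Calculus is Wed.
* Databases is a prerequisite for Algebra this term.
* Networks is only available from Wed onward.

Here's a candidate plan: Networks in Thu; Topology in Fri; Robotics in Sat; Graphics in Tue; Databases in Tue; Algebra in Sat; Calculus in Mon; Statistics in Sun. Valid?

Networks is only available from Wed onward — holds.
Statistics is restricted to Tue through Fri — violated.
Topology and Calculus share students — holds.
Topology can't be earlier than Tue — holds.
The Databases session must be before the Robotics session — holds.
Topology and Statistics share students — holds.
Graphics is due by Sat — holds.
Only 3 rooms are available per day — holds.
Algebra can't start before Wed — holds.
Databases is a prerequisite for Algebra this term — holds.
The deadline for Calculus is Wed — holds.

Invalid. Statistics is restricted to Tue through Fri.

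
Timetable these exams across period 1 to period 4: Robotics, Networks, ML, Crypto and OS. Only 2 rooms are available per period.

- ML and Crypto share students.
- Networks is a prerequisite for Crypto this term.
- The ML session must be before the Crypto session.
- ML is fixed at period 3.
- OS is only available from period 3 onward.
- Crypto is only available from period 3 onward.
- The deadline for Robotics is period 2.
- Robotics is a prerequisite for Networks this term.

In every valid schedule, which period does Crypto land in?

Crypto's window is period 3–period 4.
ML is fixed at period 3, and Crypto can't share a period with ML.
So Crypto must be period 4.

period 4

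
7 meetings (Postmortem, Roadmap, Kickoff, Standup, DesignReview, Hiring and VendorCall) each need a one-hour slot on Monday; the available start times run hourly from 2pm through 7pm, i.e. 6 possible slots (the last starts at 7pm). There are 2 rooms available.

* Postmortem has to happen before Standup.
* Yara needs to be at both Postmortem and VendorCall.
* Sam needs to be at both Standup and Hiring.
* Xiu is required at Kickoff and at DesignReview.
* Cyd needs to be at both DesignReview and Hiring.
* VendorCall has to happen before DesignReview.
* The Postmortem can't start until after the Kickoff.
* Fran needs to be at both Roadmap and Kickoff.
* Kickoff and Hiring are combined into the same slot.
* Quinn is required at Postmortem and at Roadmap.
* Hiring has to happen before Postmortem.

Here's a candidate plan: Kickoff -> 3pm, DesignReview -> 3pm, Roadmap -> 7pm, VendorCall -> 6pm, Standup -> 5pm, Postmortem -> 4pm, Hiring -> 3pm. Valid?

The Postmortem can't start until after the Kickoff — holds.
Kickoff and Hiring are combined into the same slot — holds.
Xiu is required at Kickoff and at DesignReview — violated.
Fran needs to be at both Roadmap and Kickoff — holds.
Hiring has to happen before Postmortem — holds.
There are 2 rooms available — violated.
Postmortem has to happen before Standup — holds.
Quinn is required at Postmortem and at Roadmap — holds.
Yara needs to be at both Postmortem and VendorCall — holds.
VendorCall has to happen before DesignReview — violated.
Sam needs to be at both Standup and Hiring — holds.
Cyd needs to be at both DesignReview and Hiring — violated.

No — it violates: Xiu is required at Kickoff and at DesignReview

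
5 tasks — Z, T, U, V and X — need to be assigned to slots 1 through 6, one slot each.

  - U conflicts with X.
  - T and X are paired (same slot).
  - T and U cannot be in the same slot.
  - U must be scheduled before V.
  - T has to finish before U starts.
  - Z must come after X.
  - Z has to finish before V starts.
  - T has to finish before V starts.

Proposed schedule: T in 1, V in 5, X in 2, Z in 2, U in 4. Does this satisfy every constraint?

T has to finish before V starts — holds.
Z has to finish before V starts — holds.
U must be scheduled before V — holds.
U conflicts with X — holds.
T and X are paired (same slot) — violated.
Z must come after X — violated.
T has to finish before U starts — holds.
T and U cannot be in the same slot — holds.

No. T and X are paired (same slot) is not satisfied.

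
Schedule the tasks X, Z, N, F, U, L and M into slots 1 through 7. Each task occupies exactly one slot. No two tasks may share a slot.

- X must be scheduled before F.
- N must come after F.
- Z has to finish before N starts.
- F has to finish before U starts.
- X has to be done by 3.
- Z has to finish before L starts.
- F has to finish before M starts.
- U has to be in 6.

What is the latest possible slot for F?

Precedence pushes F to at least 2; downstream work caps F at 5.
F at 4 is achievable: X=1, Z=2, U=6, M=7, N=5, L=3, F=4.
Nothing later works — the capacity limit rule out every slot after 4.

4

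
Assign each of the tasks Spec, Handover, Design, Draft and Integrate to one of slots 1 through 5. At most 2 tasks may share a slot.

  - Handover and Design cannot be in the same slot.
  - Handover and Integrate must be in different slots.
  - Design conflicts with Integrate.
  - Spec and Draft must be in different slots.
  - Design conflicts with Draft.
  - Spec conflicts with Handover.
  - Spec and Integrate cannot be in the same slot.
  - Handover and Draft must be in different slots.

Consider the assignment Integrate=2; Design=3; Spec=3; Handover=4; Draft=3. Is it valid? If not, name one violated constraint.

Design conflicts with Draft — violated.
Spec conflicts with Handover — holds.
At most 2 tasks may share a slot — violated.
Handover and Integrate must be in different slots — holds.
Handover and Draft must be in different slots — holds.
Design conflicts with Integrate — holds.
Spec and Integrate cannot be in the same slot — holds.
Spec and Draft must be in different slots — violated.
Handover and Design cannot be in the same slot — holds.

Invalid. Design conflicts with Draft.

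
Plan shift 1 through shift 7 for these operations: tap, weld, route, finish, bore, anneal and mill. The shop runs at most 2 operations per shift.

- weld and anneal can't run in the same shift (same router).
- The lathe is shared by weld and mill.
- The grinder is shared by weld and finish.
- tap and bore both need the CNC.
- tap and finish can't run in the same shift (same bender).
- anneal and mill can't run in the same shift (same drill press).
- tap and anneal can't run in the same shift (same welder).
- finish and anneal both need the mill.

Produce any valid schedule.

weld=shift 1; mill=shift 4; tap=shift 1; route=shift 2; finish=shift 2; anneal=shift 3; bore=shift 3

Checking: weld(shift 1) != anneal(shift 3); finish(shift 2) != anneal(shift 3); tap(shift 1) != anneal(shift 3); weld(shift 1) != mill(shift 4); tap(shift 1) != finish(shift 2); tap(shift 1) != bore(shift 3); anneal(shift 3) != mill(shift 4); weld(shift 1) != finish(shift 2); max 2 per shift (cap 2).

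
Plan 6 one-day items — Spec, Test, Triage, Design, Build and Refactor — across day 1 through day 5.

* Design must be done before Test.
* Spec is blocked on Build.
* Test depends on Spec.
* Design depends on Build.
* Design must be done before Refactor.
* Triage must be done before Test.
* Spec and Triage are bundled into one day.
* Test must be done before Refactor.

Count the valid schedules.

Splitting on Spec: it can be day 2 (4), day 3 (3). Listing each branch's schedules as (Test, Triage, Design, Build, Refactor) by day number:
Spec=day 2: (3,2,2,1,4) (3,2,2,1,5) (4,2,2,1,5) (4,2,3,1,5) — 4.
Spec=day 3: (4,3,2,1,5) (4,3,3,1,5) (4,3,3,2,5) — 3.
Summing: 4 + 3 = 7.

7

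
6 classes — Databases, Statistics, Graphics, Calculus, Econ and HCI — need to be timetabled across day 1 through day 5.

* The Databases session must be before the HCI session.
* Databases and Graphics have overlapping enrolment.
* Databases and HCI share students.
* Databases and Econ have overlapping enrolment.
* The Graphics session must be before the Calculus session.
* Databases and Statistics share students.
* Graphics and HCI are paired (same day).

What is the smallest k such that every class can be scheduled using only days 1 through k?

3

The precedence chain requires at least 3 distinct days.
3 works (last occupied day: day 3): for example Graphics=day 2; Calculus=day 3; Databases=day 1; Statistics=day 2; Econ=day 2; HCI=day 2.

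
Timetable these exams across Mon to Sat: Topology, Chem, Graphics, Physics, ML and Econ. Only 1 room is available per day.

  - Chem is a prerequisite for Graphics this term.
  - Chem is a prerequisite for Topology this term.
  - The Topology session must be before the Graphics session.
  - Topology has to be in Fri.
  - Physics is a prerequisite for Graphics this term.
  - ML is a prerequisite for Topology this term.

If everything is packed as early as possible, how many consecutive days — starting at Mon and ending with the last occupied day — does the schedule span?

The precedence chain requires at least 3 distinct days.
With at most 1 per day and 6 exams, at least 6 days are needed.
Propagating the time windows through the other constraints, Graphics can't land before Sat — that is day 6 counting from Mon — so the schedule must run through at least 6 days.
6 works (last occupied day: Sat): for example Chem=Mon, Physics=Tue, Econ=Thu, Graphics=Sat, ML=Wed, Topology=Fri.

6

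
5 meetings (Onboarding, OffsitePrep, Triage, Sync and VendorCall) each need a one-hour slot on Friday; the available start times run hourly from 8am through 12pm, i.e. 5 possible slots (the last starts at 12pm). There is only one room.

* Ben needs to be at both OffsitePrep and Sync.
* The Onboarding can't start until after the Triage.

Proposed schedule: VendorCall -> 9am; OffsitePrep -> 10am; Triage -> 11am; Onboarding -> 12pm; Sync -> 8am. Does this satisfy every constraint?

Ben needs to be at both OffsitePrep and Sync — holds.
There is only one room — holds.
The Onboarding can't start until after the Triage — holds.

Yes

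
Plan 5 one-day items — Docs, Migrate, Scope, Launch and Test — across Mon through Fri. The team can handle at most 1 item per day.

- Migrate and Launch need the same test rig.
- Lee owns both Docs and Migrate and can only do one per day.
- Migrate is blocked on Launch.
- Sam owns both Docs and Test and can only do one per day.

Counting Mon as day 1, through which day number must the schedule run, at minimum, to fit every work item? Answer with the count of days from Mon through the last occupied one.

5

The precedence chain requires at least 2 distinct days.
With at most 1 per day and 5 work items, at least 5 days are needed.
5 works (last occupied day: Fri): for example Docs=Wed, Launch=Mon, Scope=Thu, Test=Fri, Migrate=Tue.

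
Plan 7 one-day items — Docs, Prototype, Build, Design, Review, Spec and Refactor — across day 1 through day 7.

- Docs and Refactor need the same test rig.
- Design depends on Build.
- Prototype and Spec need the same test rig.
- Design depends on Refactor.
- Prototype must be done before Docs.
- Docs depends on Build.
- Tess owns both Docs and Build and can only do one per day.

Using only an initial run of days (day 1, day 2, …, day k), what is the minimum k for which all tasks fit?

2 days

The precedence chain requires at least 2 distinct days.
2 works (last occupied day: day 2): for example Spec in day 2; Refactor in day 1; Docs in day 2; Review in day 1; Prototype in day 1; Design in day 2; Build in day 1.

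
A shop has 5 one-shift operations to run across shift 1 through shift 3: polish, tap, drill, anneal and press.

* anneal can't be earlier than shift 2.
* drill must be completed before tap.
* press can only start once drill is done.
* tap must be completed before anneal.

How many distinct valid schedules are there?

6

Splitting on polish: it can be shift 1 (2), shift 2 (2), shift 3 (2). Listing each branch's schedules as (tap, drill, anneal, press) by shift number:
polish=shift 1: (2,1,3,2) (2,1,3,3) — 2.
polish=shift 2: (2,1,3,2) (2,1,3,3) — 2.
polish=shift 3: (2,1,3,2) (2,1,3,3) — 2.
Summing: 2 + 2 + 2 = 6.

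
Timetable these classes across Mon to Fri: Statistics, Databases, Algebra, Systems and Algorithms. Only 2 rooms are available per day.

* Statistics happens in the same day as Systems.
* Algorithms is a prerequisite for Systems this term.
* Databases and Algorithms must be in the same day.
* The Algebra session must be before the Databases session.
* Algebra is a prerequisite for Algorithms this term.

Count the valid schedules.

10

Splitting on Statistics: it can be Wed (1), Thu (3), Fri (6). Listing each branch's schedules as (Databases, Algebra, Systems, Algorithms):
Statistics=Wed: (Tue,Mon,Wed,Tue) — 1.
Statistics=Thu: (Tue,Mon,Thu,Tue) (Wed,Mon,Thu,Wed) (Wed,Tue,Thu,Wed) — 3.
Statistics=Fri: (Tue,Mon,Fri,Tue) (Wed,Mon,Fri,Wed) (Wed,Tue,Fri,Wed) (Thu,Mon,Fri,Thu) (Thu,Tue,Fri,Thu) (Thu,Wed,Fri,Thu) — 6.
Summing: 1 + 3 + 6 = 10.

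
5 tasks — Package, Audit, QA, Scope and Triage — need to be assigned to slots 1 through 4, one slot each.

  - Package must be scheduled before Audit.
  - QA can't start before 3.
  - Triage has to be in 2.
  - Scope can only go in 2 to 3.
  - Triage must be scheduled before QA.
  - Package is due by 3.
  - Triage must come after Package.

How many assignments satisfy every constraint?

12

Splitting on Audit: it can be 2 (4), 3 (4), 4 (4). Listing each branch's schedules as (Package, QA, Scope, Triage):
Audit=2: (1,3,2,2) (1,3,3,2) (1,4,2,2) (1,4,3,2) — 4.
Audit=3: (1,3,2,2) (1,3,3,2) (1,4,2,2) (1,4,3,2) — 4.
Audit=4: (1,3,2,2) (1,3,3,2) (1,4,2,2) (1,4,3,2) — 4.
Summing: 4 + 4 + 4 = 12.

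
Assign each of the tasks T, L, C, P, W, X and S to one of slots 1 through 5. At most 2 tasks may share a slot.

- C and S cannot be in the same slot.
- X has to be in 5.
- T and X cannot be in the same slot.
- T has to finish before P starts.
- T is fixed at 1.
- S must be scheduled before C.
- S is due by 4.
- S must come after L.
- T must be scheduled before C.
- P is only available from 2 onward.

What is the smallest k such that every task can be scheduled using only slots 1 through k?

The precedence chain requires at least 3 distinct slots.
With at most 2 per slot and 7 tasks, at least 4 slots are needed.
X can't be placed before 5, so the schedule must run through at least slot 5.
5 works (last occupied slot: 5): for example W -> 3; C -> 3; X -> 5; S -> 2; T -> 1; P -> 2; L -> 1.

5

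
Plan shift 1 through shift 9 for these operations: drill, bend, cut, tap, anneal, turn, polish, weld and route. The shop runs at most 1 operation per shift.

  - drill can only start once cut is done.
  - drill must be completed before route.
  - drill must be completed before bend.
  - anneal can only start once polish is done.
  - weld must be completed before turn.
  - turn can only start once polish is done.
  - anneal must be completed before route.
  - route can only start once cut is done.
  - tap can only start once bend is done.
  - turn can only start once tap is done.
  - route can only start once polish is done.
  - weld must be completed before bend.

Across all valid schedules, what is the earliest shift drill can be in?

Precedence pushes drill to at least shift 2; downstream work caps drill at shift 6.
drill at shift 2 is achievable: route=shift 5, anneal=shift 4, bend=shift 7, cut=shift 1, polish=shift 3, drill=shift 2, tap=shift 8, weld=shift 6, turn=shift 9.

shift 2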